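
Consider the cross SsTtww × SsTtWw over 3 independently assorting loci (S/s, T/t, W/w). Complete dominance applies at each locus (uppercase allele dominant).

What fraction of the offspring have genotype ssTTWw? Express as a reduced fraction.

P(ssTTWw) = 1/32

SsTtww gametes: STw×2, Stw×2, sTw×2, stw×2
SsTtWw gametes: STW×1, STw×1, StW×1, Stw×1, sTW×1, sTw×1, stW×1, stw×1
SsTtww×SsTtWw grid (8·8=64): SSTTWw=2 SSTTww=2 SSTtWw=4 SSTtww=4 SSttWw=2 SSttww=2 SsTTWw=4 SsTTww=4 SsTtWw=8 SsTtww=8 SsttWw=4 Ssttww=4 ssTTWw=2 ssTTww=2 ssTtWw=4 ssTtww=4 ssttWw=2 ssttww=2
ssTTWw hits 2/64; gcd=2; 2÷2/64÷2 = 1/32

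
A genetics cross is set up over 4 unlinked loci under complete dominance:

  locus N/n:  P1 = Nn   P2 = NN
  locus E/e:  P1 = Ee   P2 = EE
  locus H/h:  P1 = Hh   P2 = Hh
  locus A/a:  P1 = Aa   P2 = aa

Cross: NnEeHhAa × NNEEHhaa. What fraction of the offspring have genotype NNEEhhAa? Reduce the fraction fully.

P(NNEEhhAa) = 1/32

NnEeHhAa gametes: NEHA×1, NEHa×1, NEhA×1, NEha×1, NeHA×1, NeHa×1, NehA×1, Neha×1, nEHA×1, nEHa×1, nEhA×1, nEha×1, neHA×1, neHa×1, nehA×1, neha×1
NNEEHhaa gametes: NEHa×8, NEha×8
NnEeHhAa×NNEEHhaa grid (16·16=256): NNEEHHAa=8 NNEEHHaa=8 NNEEHhAa=16 NNEEHhaa=16 NNEEhhAa=8 NNEEhhaa=8 NNEeHHAa=8 NNEeHHaa=8 NNEeHhAa=16 NNEeHhaa=16 NNEehhAa=8 NNEehhaa=8 NnEEHHAa=8 NnEEHHaa=8 NnEEHhAa=16 NnEEHhaa=16 NnEEhhAa=8 NnEEhhaa=8 NnEeHHAa=8 NnEeHHaa=8 NnEeHhAa=16 NnEeHhaa=16 NnEehhAa=8 NnEehhaa=8
NNEEhhAa hits 8/256; gcd=8; 8÷8/256÷8 = 1/32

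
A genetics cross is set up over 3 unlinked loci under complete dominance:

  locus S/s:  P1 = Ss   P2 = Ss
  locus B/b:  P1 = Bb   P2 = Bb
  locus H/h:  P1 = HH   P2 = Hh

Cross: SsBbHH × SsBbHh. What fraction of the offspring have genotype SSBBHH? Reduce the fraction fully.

P(SSBBHH) = 1/32

SsBbHH gametes: SBH×2, SbH×2, sBH×2, sbH×2
SsBbHh gametes: SBH×1, SBh×1, SbH×1, Sbh×1, sBH×1, sBh×1, sbH×1, sbh×1
SsBbHH×SsBbHh grid (8·8=64): SSBBHH=2 SSBBHh=2 SSBbHH=4 SSBbHh=4 SSbbHH=2 SSbbHh=2 SsBBHH=4 SsBBHh=4 SsBbHH=8 SsBbHh=8 SsbbHH=4 SsbbHh=4 ssBBHH=2 ssBBHh=2 ssBbHH=4 ssBbHh=4 ssbbHH=2 ssbbHh=2
SSBBHH hits 2/64; gcd=2; 2÷2/64÷2 = 1/32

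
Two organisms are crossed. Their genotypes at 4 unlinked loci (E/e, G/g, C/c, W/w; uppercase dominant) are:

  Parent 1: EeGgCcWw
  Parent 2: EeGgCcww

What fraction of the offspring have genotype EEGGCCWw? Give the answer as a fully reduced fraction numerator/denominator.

P(EEGGCCWw) = 1/128

EeGgCcWw gametes: EGCW×1, EGCw×1, EGcW×1, EGcw×1, EgCW×1, EgCw×1, EgcW×1, Egcw×1, eGCW×1, eGCw×1, eGcW×1, eGcw×1, egCW×1, egCw×1, egcW×1, egcw×1
EeGgCcww gametes: EGCw×2, EGcw×2, EgCw×2, Egcw×2, eGCw×2, eGcw×2, egCw×2, egcw×2
EeGgCcWw×EeGgCcww grid (16·16=256): EEGGCCWw=2 EEGGCCww=2 EEGGCcWw=4 EEGGCcww=4 EEGGccWw=2 EEGGccww=2 EEGgCCWw=4 EEGgCCww=4 EEGgCcWw=8 EEGgCcww=8 EEGgccWw=4 EEGgccww=4 EEggCCWw=2 EEggCCww=2 EEggCcWw=4 EEggCcww=4 EEggccWw=2 EEggccww=2 EeGGCCWw=4 EeGGCCww=4 EeGGCcWw=8 EeGGCcww=8 EeGGccWw=4 EeGGccww=4 EeGgCCWw=8 EeGgCCww=8 EeGgCcWw=16 EeGgCcww=16 EeGgccWw=8 EeGgccww=8 EeggCCWw=4 EeggCCww=4 EeggCcWw=8 EeggCcww=8 EeggccWw=4 Eeggccww=4 eeGGCCWw=2 eeGGCCww=2 eeGGCcWw=4 eeGGCcww=4 eeGGccWw=2 eeGGccww=2 eeGgCCWw=4 eeGgCCww=4 eeGgCcWw=8 eeGgCcww=8 eeGgccWw=4 eeGgccww=4 eeggCCWw=2 eeggCCww=2 eeggCcWw=4 eeggCcww=4 eeggccWw=2 eeggccww=2
EEGGCCWw hits 2/256; gcd=2; 2÷2/256÷2 = 1/128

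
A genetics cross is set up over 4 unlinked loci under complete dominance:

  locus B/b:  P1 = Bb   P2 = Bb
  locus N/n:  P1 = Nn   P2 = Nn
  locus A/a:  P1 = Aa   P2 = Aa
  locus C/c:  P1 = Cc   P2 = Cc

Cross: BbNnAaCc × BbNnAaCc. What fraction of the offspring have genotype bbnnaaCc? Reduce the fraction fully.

BbNnAaCc gametes: BNAC×1, BNAc×1, BNaC×1, BNac×1, BnAC×1, BnAc×1, BnaC×1, Bnac×1, bNAC×1, bNAc×1, bNaC×1, bNac×1, bnAC×1, bnAc×1, bnaC×1, bnac×1
BbNnAaCc gametes: BNAC×1, BNAc×1, BNaC×1, BNac×1, BnAC×1, BnAc×1, BnaC×1, Bnac×1, bNAC×1, bNAc×1, bNaC×1, bNac×1, bnAC×1, bnAc×1, bnaC×1, bnac×1
BbNnAaCc×BbNnAaCc grid (16·16=256): BBNNAACC=1 BBNNAACc=2 BBNNAAcc=1 BBNNAaCC=2 BBNNAaCc=4 BBNNAacc=2 BBNNaaCC=1 BBNNaaCc=2 BBNNaacc=1 BBNnAACC=2 BBNnAACc=4 BBNnAAcc=2 BBNnAaCC=4 BBNnAaCc=8 BBNnAacc=4 BBNnaaCC=2 BBNnaaCc=4 BBNnaacc=2 BBnnAACC=1 BBnnAACc=2 BBnnAAcc=1 BBnnAaCC=2 BBnnAaCc=4 BBnnAacc=2 BBnnaaCC=1 BBnnaaCc=2 BBnnaacc=1 BbNNAACC=2 BbNNAACc=4 BbNNAAcc=2 BbNNAaCC=4 BbNNAaCc=8 BbNNAacc=4 BbNNaaCC=2 BbNNaaCc=4 BbNNaacc=2 BbNnAACC=4 BbNnAACc=8 BbNnAAcc=4 BbNnAaCC=8 BbNnAaCc=16 BbNnAacc=8 BbNnaaCC=4 BbNnaaCc=8 BbNnaacc=4 BbnnAACC=2 BbnnAACc=4 BbnnAAcc=2 BbnnAaCC=4 BbnnAaCc=8 BbnnAacc=4 BbnnaaCC=2 BbnnaaCc=4 Bbnnaacc=2 bbNNAACC=1 bbNNAACc=2 bbNNAAcc=1 bbNNAaCC=2 bbNNAaCc=4 bbNNAacc=2 bbNNaaCC=1 bbNNaaCc=2 bbNNaacc=1 bbNnAACC=2 bbNnAACc=4 bbNnAAcc=2 bbNnAaCC=4 bbNnAaCc=8 bbNnAacc=4 bbNnaaCC=2 bbNnaaCc=4 bbNnaacc=2 bbnnAACC=1 bbnnAACc=2 bbnnAAcc=1 bbnnAaCC=2 bbnnAaCc=4 bbnnAacc=2 bbnnaaCC=1 bbnnaaCc=2 bbnnaacc=1
bbnnaaCc hits 2/256; gcd=2; 2÷2/256÷2 = 1/128

P(bbnnaaCc) = 1/128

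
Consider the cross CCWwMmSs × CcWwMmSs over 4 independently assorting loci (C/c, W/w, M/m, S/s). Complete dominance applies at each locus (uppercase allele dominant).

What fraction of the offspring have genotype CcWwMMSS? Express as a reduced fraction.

CCWwMmSs gametes: CWMS×2, CWMs×2, CWmS×2, CWms×2, CwMS×2, CwMs×2, CwmS×2, Cwms×2
CcWwMmSs gametes: CWMS×1, CWMs×1, CWmS×1, CWms×1, CwMS×1, CwMs×1, CwmS×1, Cwms×1, cWMS×1, cWMs×1, cWmS×1, cWms×1, cwMS×1, cwMs×1, cwmS×1, cwms×1
CCWwMmSs×CcWwMmSs grid (16·16=256): CCWWMMSS=2 CCWWMMSs=4 CCWWMMss=2 CCWWMmSS=4 CCWWMmSs=8 CCWWMmss=4 CCWWmmSS=2 CCWWmmSs=4 CCWWmmss=2 CCWwMMSS=4 CCWwMMSs=8 CCWwMMss=4 CCWwMmSS=8 CCWwMmSs=16 CCWwMmss=8 CCWwmmSS=4 CCWwmmSs=8 CCWwmmss=4 CCwwMMSS=2 CCwwMMSs=4 CCwwMMss=2 CCwwMmSS=4 CCwwMmSs=8 CCwwMmss=4 CCwwmmSS=2 CCwwmmSs=4 CCwwmmss=2 CcWWMMSS=2 CcWWMMSs=4 CcWWMMss=2 CcWWMmSS=4 CcWWMmSs=8 CcWWMmss=4 CcWWmmSS=2 CcWWmmSs=4 CcWWmmss=2 CcWwMMSS=4 CcWwMMSs=8 CcWwMMss=4 CcWwMmSS=8 CcWwMmSs=16 CcWwMmss=8 CcWwmmSS=4 CcWwmmSs=8 CcWwmmss=4 CcwwMMSS=2 CcwwMMSs=4 CcwwMMss=2 CcwwMmSS=4 CcwwMmSs=8 CcwwMmss=4 CcwwmmSS=2 CcwwmmSs=4 Ccwwmmss=2
CcWwMMSS hits 4/256; gcd=4; 4÷4/256÷4 = 1/64

P(CcWwMMSS) = 1/64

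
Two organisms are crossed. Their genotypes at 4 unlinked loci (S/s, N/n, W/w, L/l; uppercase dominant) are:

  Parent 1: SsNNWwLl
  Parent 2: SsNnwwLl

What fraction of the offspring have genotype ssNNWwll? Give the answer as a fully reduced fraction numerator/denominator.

P(ssNNWwll) = 1/64

SsNNWwLl gametes: SNWL×2, SNWl×2, SNwL×2, SNwl×2, sNWL×2, sNWl×2, sNwL×2, sNwl×2
SsNnwwLl gametes: SNwL×2, SNwl×2, SnwL×2, Snwl×2, sNwL×2, sNwl×2, snwL×2, snwl×2
SsNNWwLl×SsNnwwLl grid (16·16=256): SSNNWwLL=4 SSNNWwLl=8 SSNNWwll=4 SSNNwwLL=4 SSNNwwLl=8 SSNNwwll=4 SSNnWwLL=4 SSNnWwLl=8 SSNnWwll=4 SSNnwwLL=4 SSNnwwLl=8 SSNnwwll=4 SsNNWwLL=8 SsNNWwLl=16 SsNNWwll=8 SsNNwwLL=8 SsNNwwLl=16 SsNNwwll=8 SsNnWwLL=8 SsNnWwLl=16 SsNnWwll=8 SsNnwwLL=8 SsNnwwLl=16 SsNnwwll=8 ssNNWwLL=4 ssNNWwLl=8 ssNNWwll=4 ssNNwwLL=4 ssNNwwLl=8 ssNNwwll=4 ssNnWwLL=4 ssNnWwLl=8 ssNnWwll=4 ssNnwwLL=4 ssNnwwLl=8 ssNnwwll=4
ssNNWwll hits 4/256; gcd=4; 4÷4/256÷4 = 1/64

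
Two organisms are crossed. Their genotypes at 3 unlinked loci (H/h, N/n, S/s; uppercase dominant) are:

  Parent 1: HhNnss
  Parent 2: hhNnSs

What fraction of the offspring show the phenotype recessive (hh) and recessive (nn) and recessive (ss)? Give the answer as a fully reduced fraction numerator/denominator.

P(hh nn ss) = 1/16

HhNnss gametes: HNs×2, Hns×2, hNs×2, hns×2
hhNnSs gametes: hNS×2, hNs×2, hnS×2, hns×2
HhNnss×hhNnSs grid (8·8=64): HhNNSs=4 HhNNss=4 HhNnSs=8 HhNnss=8 HhnnSs=4 Hhnnss=4 hhNNSs=4 hhNNss=4 hhNnSs=8 hhNnss=8 hhnnSs=4 hhnnss=4
hh nn ss hits 4/64; gcd=4; 4÷4/64÷4 = 1/16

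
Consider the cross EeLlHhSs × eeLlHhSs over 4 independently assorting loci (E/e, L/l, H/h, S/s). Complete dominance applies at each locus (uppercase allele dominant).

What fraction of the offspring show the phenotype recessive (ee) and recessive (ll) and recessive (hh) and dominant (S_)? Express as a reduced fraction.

P(ee ll hh S_) = 3/128

EeLlHhSs gametes: ELHS×1, ELHs×1, ELhS×1, ELhs×1, ElHS×1, ElHs×1, ElhS×1, Elhs×1, eLHS×1, eLHs×1, eLhS×1, eLhs×1, elHS×1, elHs×1, elhS×1, elhs×1
eeLlHhSs gametes: eLHS×2, eLHs×2, eLhS×2, eLhs×2, elHS×2, elHs×2, elhS×2, elhs×2
EeLlHhSs×eeLlHhSs grid (16·16=256): EeLLHHSS=2 EeLLHHSs=4 EeLLHHss=2 EeLLHhSS=4 EeLLHhSs=8 EeLLHhss=4 EeLLhhSS=2 EeLLhhSs=4 EeLLhhss=2 EeLlHHSS=4 EeLlHHSs=8 EeLlHHss=4 EeLlHhSS=8 EeLlHhSs=16 EeLlHhss=8 EeLlhhSS=4 EeLlhhSs=8 EeLlhhss=4 EellHHSS=2 EellHHSs=4 EellHHss=2 EellHhSS=4 EellHhSs=8 EellHhss=4 EellhhSS=2 EellhhSs=4 Eellhhss=2 eeLLHHSS=2 eeLLHHSs=4 eeLLHHss=2 eeLLHhSS=4 eeLLHhSs=8 eeLLHhss=4 eeLLhhSS=2 eeLLhhSs=4 eeLLhhss=2 eeLlHHSS=4 eeLlHHSs=8 eeLlHHss=4 eeLlHhSS=8 eeLlHhSs=16 eeLlHhss=8 eeLlhhSS=4 eeLlhhSs=8 eeLlhhss=4 eellHHSS=2 eellHHSs=4 eellHHss=2 eellHhSS=4 eellHhSs=8 eellHhss=4 eellhhSS=2 eellhhSs=4 eellhhss=2
ee ll hh S_ hits 6/256; gcd=2; 6÷2/256÷2 = 3/128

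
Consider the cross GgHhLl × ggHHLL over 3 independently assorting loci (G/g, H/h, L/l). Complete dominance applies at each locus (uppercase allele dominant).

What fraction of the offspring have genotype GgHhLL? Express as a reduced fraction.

P(GgHhLL) = 1/8

GgHhLl gametes: GHL×1, GHl×1, GhL×1, Ghl×1, gHL×1, gHl×1, ghL×1, ghl×1
ggHHLL gametes: gHL×8
GgHhLl×ggHHLL grid (8·8=64): GgHHLL=8 GgHHLl=8 GgHhLL=8 GgHhLl=8 ggHHLL=8 ggHHLl=8 ggHhLL=8 ggHhLl=8
GgHhLL hits 8/64; gcd=8; 8÷8/64÷8 = 1/8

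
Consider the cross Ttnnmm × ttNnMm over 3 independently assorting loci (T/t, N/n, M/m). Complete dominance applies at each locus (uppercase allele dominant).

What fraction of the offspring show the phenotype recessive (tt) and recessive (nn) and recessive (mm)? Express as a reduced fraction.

Ttnnmm gametes: Tnm×4, tnm×4
ttNnMm gametes: tNM×2, tNm×2, tnM×2, tnm×2
Ttnnmm×ttNnMm grid (8·8=64): TtNnMm=8 TtNnmm=8 TtnnMm=8 Ttnnmm=8 ttNnMm=8 ttNnmm=8 ttnnMm=8 ttnnmm=8
tt nn mm hits 8/64; gcd=8; 8÷8/64÷8 = 1/8

P(tt nn mm) = 1/8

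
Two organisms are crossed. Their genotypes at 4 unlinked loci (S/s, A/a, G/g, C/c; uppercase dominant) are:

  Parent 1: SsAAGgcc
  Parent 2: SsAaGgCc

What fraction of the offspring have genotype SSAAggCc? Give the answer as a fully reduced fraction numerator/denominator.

P(SSAAggCc) = 1/64

SsAAGgcc gametes: SAGc×4, SAgc×4, sAGc×4, sAgc×4
SsAaGgCc gametes: SAGC×1, SAGc×1, SAgC×1, SAgc×1, SaGC×1, SaGc×1, SagC×1, Sagc×1, sAGC×1, sAGc×1, sAgC×1, sAgc×1, saGC×1, saGc×1, sagC×1, sagc×1
SsAAGgcc×SsAaGgCc grid (16·16=256): SSAAGGCc=4 SSAAGGcc=4 SSAAGgCc=8 SSAAGgcc=8 SSAAggCc=4 SSAAggcc=4 SSAaGGCc=4 SSAaGGcc=4 SSAaGgCc=8 SSAaGgcc=8 SSAaggCc=4 SSAaggcc=4 SsAAGGCc=8 SsAAGGcc=8 SsAAGgCc=16 SsAAGgcc=16 SsAAggCc=8 SsAAggcc=8 SsAaGGCc=8 SsAaGGcc=8 SsAaGgCc=16 SsAaGgcc=16 SsAaggCc=8 SsAaggcc=8 ssAAGGCc=4 ssAAGGcc=4 ssAAGgCc=8 ssAAGgcc=8 ssAAggCc=4 ssAAggcc=4 ssAaGGCc=4 ssAaGGcc=4 ssAaGgCc=8 ssAaGgcc=8 ssAaggCc=4 ssAaggcc=4
SSAAggCc hits 4/256; gcd=4; 4÷4/256÷4 = 1/64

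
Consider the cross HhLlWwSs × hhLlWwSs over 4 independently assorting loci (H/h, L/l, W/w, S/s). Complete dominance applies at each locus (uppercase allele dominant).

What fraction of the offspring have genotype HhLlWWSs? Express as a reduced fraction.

P(HhLlWWSs) = 1/32

HhLlWwSs gametes: HLWS×1, HLWs×1, HLwS×1, HLws×1, HlWS×1, HlWs×1, HlwS×1, Hlws×1, hLWS×1, hLWs×1, hLwS×1, hLws×1, hlWS×1, hlWs×1, hlwS×1, hlws×1
hhLlWwSs gametes: hLWS×2, hLWs×2, hLwS×2, hLws×2, hlWS×2, hlWs×2, hlwS×2, hlws×2
HhLlWwSs×hhLlWwSs grid (16·16=256): HhLLWWSS=2 HhLLWWSs=4 HhLLWWss=2 HhLLWwSS=4 HhLLWwSs=8 HhLLWwss=4 HhLLwwSS=2 HhLLwwSs=4 HhLLwwss=2 HhLlWWSS=4 HhLlWWSs=8 HhLlWWss=4 HhLlWwSS=8 HhLlWwSs=16 HhLlWwss=8 HhLlwwSS=4 HhLlwwSs=8 HhLlwwss=4 HhllWWSS=2 HhllWWSs=4 HhllWWss=2 HhllWwSS=4 HhllWwSs=8 HhllWwss=4 HhllwwSS=2 HhllwwSs=4 Hhllwwss=2 hhLLWWSS=2 hhLLWWSs=4 hhLLWWss=2 hhLLWwSS=4 hhLLWwSs=8 hhLLWwss=4 hhLLwwSS=2 hhLLwwSs=4 hhLLwwss=2 hhLlWWSS=4 hhLlWWSs=8 hhLlWWss=4 hhLlWwSS=8 hhLlWwSs=16 hhLlWwss=8 hhLlwwSS=4 hhLlwwSs=8 hhLlwwss=4 hhllWWSS=2 hhllWWSs=4 hhllWWss=2 hhllWwSS=4 hhllWwSs=8 hhllWwss=4 hhllwwSS=2 hhllwwSs=4 hhllwwss=2
HhLlWWSs hits 8/256; gcd=8; 8÷8/256÷8 = 1/32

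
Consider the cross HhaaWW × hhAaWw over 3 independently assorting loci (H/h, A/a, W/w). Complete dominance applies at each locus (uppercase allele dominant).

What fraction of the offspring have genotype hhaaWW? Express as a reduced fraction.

HhaaWW gametes: HaW×4, haW×4
hhAaWw gametes: hAW×2, hAw×2, haW×2, haw×2
HhaaWW×hhAaWw grid (8·8=64): HhAaWW=8 HhAaWw=8 HhaaWW=8 HhaaWw=8 hhAaWW=8 hhAaWw=8 hhaaWW=8 hhaaWw=8
hhaaWW hits 8/64; gcd=8; 8÷8/64÷8 = 1/8

P(hhaaWW) = 1/8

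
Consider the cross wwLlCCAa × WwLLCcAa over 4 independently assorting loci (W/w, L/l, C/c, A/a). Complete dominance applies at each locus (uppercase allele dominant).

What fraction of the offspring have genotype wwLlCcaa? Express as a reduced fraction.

P(wwLlCcaa) = 1/32

wwLlCCAa gametes: wLCA×4, wLCa×4, wlCA×4, wlCa×4
WwLLCcAa gametes: WLCA×2, WLCa×2, WLcA×2, WLca×2, wLCA×2, wLCa×2, wLcA×2, wLca×2
wwLlCCAa×WwLLCcAa grid (16·16=256): WwLLCCAA=8 WwLLCCAa=16 WwLLCCaa=8 WwLLCcAA=8 WwLLCcAa=16 WwLLCcaa=8 WwLlCCAA=8 WwLlCCAa=16 WwLlCCaa=8 WwLlCcAA=8 WwLlCcAa=16 WwLlCcaa=8 wwLLCCAA=8 wwLLCCAa=16 wwLLCCaa=8 wwLLCcAA=8 wwLLCcAa=16 wwLLCcaa=8 wwLlCCAA=8 wwLlCCAa=16 wwLlCCaa=8 wwLlCcAA=8 wwLlCcAa=16 wwLlCcaa=8
wwLlCcaa hits 8/256; gcd=8; 8÷8/256÷8 = 1/32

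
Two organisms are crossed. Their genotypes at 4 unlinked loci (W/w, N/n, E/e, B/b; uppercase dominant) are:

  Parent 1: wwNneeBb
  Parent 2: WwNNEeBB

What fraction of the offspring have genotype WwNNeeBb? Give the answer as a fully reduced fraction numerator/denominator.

P(WwNNeeBb) = 1/16

wwNneeBb gametes: wNeB×4, wNeb×4, wneB×4, wneb×4
WwNNEeBB gametes: WNEB×4, WNeB×4, wNEB×4, wNeB×4
wwNneeBb×WwNNEeBB grid (16·16=256): WwNNEeBB=16 WwNNEeBb=16 WwNNeeBB=16 WwNNeeBb=16 WwNnEeBB=16 WwNnEeBb=16 WwNneeBB=16 WwNneeBb=16 wwNNEeBB=16 wwNNEeBb=16 wwNNeeBB=16 wwNNeeBb=16 wwNnEeBB=16 wwNnEeBb=16 wwNneeBB=16 wwNneeBb=16
WwNNeeBb hits 16/256; gcd=16; 16÷16/256÷16 = 1/16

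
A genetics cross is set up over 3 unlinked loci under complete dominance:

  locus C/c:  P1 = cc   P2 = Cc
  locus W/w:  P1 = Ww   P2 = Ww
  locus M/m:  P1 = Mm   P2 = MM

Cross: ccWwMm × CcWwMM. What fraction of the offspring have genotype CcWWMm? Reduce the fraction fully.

P(CcWWMm) = 1/16

ccWwMm gametes: cWM×2, cWm×2, cwM×2, cwm×2
CcWwMM gametes: CWM×2, CwM×2, cWM×2, cwM×2
ccWwMm×CcWwMM grid (8·8=64): CcWWMM=4 CcWWMm=4 CcWwMM=8 CcWwMm=8 CcwwMM=4 CcwwMm=4 ccWWMM=4 ccWWMm=4 ccWwMM=8 ccWwMm=8 ccwwMM=4 ccwwMm=4
CcWWMm hits 4/64; gcd=4; 4÷4/64÷4 = 1/16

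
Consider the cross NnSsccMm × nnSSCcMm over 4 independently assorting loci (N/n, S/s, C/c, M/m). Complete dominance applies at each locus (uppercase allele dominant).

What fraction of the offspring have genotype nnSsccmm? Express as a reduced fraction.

NnSsccMm gametes: NScM×2, NScm×2, NscM×2, Nscm×2, nScM×2, nScm×2, nscM×2, nscm×2
nnSSCcMm gametes: nSCM×4, nSCm×4, nScM×4, nScm×4
NnSsccMm×nnSSCcMm grid (16·16=256): NnSSCcMM=8 NnSSCcMm=16 NnSSCcmm=8 NnSSccMM=8 NnSSccMm=16 NnSSccmm=8 NnSsCcMM=8 NnSsCcMm=16 NnSsCcmm=8 NnSsccMM=8 NnSsccMm=16 NnSsccmm=8 nnSSCcMM=8 nnSSCcMm=16 nnSSCcmm=8 nnSSccMM=8 nnSSccMm=16 nnSSccmm=8 nnSsCcMM=8 nnSsCcMm=16 nnSsCcmm=8 nnSsccMM=8 nnSsccMm=16 nnSsccmm=8
nnSsccmm hits 8/256; gcd=8; 8÷8/256÷8 = 1/32

P(nnSsccmm) = 1/32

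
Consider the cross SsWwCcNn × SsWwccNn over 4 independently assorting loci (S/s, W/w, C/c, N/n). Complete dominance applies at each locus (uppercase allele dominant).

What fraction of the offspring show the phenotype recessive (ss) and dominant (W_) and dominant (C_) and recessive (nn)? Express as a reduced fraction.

SsWwCcNn gametes: SWCN×1, SWCn×1, SWcN×1, SWcn×1, SwCN×1, SwCn×1, SwcN×1, Swcn×1, sWCN×1, sWCn×1, sWcN×1, sWcn×1, swCN×1, swCn×1, swcN×1, swcn×1
SsWwccNn gametes: SWcN×2, SWcn×2, SwcN×2, Swcn×2, sWcN×2, sWcn×2, swcN×2, swcn×2
SsWwCcNn×SsWwccNn grid (16·16=256): SSWWCcNN=2 SSWWCcNn=4 SSWWCcnn=2 SSWWccNN=2 SSWWccNn=4 SSWWccnn=2 SSWwCcNN=4 SSWwCcNn=8 SSWwCcnn=4 SSWwccNN=4 SSWwccNn=8 SSWwccnn=4 SSwwCcNN=2 SSwwCcNn=4 SSwwCcnn=2 SSwwccNN=2 SSwwccNn=4 SSwwccnn=2 SsWWCcNN=4 SsWWCcNn=8 SsWWCcnn=4 SsWWccNN=4 SsWWccNn=8 SsWWccnn=4 SsWwCcNN=8 SsWwCcNn=16 SsWwCcnn=8 SsWwccNN=8 SsWwccNn=16 SsWwccnn=8 SswwCcNN=4 SswwCcNn=8 SswwCcnn=4 SswwccNN=4 SswwccNn=8 Sswwccnn=4 ssWWCcNN=2 ssWWCcNn=4 ssWWCcnn=2 ssWWccNN=2 ssWWccNn=4 ssWWccnn=2 ssWwCcNN=4 ssWwCcNn=8 ssWwCcnn=4 ssWwccNN=4 ssWwccNn=8 ssWwccnn=4 sswwCcNN=2 sswwCcNn=4 sswwCcnn=2 sswwccNN=2 sswwccNn=4 sswwccnn=2
ss W_ C_ nn hits 6/256; gcd=2; 6÷2/256÷2 = 3/128

P(ss W_ C_ nn) = 3/128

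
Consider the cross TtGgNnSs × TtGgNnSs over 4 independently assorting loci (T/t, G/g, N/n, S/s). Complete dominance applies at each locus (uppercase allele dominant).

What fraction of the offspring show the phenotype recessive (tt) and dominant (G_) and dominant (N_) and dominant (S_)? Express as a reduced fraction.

P(tt G_ N_ S_) = 27/256

TtGgNnSs gametes: TGNS×1, TGNs×1, TGnS×1, TGns×1, TgNS×1, TgNs×1, TgnS×1, Tgns×1, tGNS×1, tGNs×1, tGnS×1, tGns×1, tgNS×1, tgNs×1, tgnS×1, tgns×1
TtGgNnSs gametes: TGNS×1, TGNs×1, TGnS×1, TGns×1, TgNS×1, TgNs×1, TgnS×1, Tgns×1, tGNS×1, tGNs×1, tGnS×1, tGns×1, tgNS×1, tgNs×1, tgnS×1, tgns×1
TtGgNnSs×TtGgNnSs grid (16·16=256): TTGGNNSS=1 TTGGNNSs=2 TTGGNNss=1 TTGGNnSS=2 TTGGNnSs=4 TTGGNnss=2 TTGGnnSS=1 TTGGnnSs=2 TTGGnnss=1 TTGgNNSS=2 TTGgNNSs=4 TTGgNNss=2 TTGgNnSS=4 TTGgNnSs=8 TTGgNnss=4 TTGgnnSS=2 TTGgnnSs=4 TTGgnnss=2 TTggNNSS=1 TTggNNSs=2 TTggNNss=1 TTggNnSS=2 TTggNnSs=4 TTggNnss=2 TTggnnSS=1 TTggnnSs=2 TTggnnss=1 TtGGNNSS=2 TtGGNNSs=4 TtGGNNss=2 TtGGNnSS=4 TtGGNnSs=8 TtGGNnss=4 TtGGnnSS=2 TtGGnnSs=4 TtGGnnss=2 TtGgNNSS=4 TtGgNNSs=8 TtGgNNss=4 TtGgNnSS=8 TtGgNnSs=16 TtGgNnss=8 TtGgnnSS=4 TtGgnnSs=8 TtGgnnss=4 TtggNNSS=2 TtggNNSs=4 TtggNNss=2 TtggNnSS=4 TtggNnSs=8 TtggNnss=4 TtggnnSS=2 TtggnnSs=4 Ttggnnss=2 ttGGNNSS=1 ttGGNNSs=2 ttGGNNss=1 ttGGNnSS=2 ttGGNnSs=4 ttGGNnss=2 ttGGnnSS=1 ttGGnnSs=2 ttGGnnss=1 ttGgNNSS=2 ttGgNNSs=4 ttGgNNss=2 ttGgNnSS=4 ttGgNnSs=8 ttGgNnss=4 ttGgnnSS=2 ttGgnnSs=4 ttGgnnss=2 ttggNNSS=1 ttggNNSs=2 ttggNNss=1 ttggNnSS=2 ttggNnSs=4 ttggNnss=2 ttggnnSS=1 ttggnnSs=2 ttggnnss=1
tt G_ N_ S_ hits 27/256; gcd=1; 27÷1/256÷1 = 27/256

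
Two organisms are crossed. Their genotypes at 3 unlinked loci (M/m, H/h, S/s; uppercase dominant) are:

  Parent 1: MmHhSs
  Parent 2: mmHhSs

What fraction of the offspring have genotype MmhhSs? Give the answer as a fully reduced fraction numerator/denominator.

MmHhSs gametes: MHS×1, MHs×1, MhS×1, Mhs×1, mHS×1, mHs×1, mhS×1, mhs×1
mmHhSs gametes: mHS×2, mHs×2, mhS×2, mhs×2
MmHhSs×mmHhSs grid (8·8=64): MmHHSS=2 MmHHSs=4 MmHHss=2 MmHhSS=4 MmHhSs=8 MmHhss=4 MmhhSS=2 MmhhSs=4 Mmhhss=2 mmHHSS=2 mmHHSs=4 mmHHss=2 mmHhSS=4 mmHhSs=8 mmHhss=4 mmhhSS=2 mmhhSs=4 mmhhss=2
MmhhSs hits 4/64; gcd=4; 4÷4/64÷4 = 1/16

P(MmhhSs) = 1/16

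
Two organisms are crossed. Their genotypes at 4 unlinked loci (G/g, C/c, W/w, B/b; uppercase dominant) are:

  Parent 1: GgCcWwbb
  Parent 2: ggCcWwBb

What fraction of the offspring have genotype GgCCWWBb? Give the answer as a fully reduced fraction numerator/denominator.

P(GgCCWWBb) = 1/64

GgCcWwbb gametes: GCWb×2, GCwb×2, GcWb×2, Gcwb×2, gCWb×2, gCwb×2, gcWb×2, gcwb×2
ggCcWwBb gametes: gCWB×2, gCWb×2, gCwB×2, gCwb×2, gcWB×2, gcWb×2, gcwB×2, gcwb×2
GgCcWwbb×ggCcWwBb grid (16·16=256): GgCCWWBb=4 GgCCWWbb=4 GgCCWwBb=8 GgCCWwbb=8 GgCCwwBb=4 GgCCwwbb=4 GgCcWWBb=8 GgCcWWbb=8 GgCcWwBb=16 GgCcWwbb=16 GgCcwwBb=8 GgCcwwbb=8 GgccWWBb=4 GgccWWbb=4 GgccWwBb=8 GgccWwbb=8 GgccwwBb=4 Ggccwwbb=4 ggCCWWBb=4 ggCCWWbb=4 ggCCWwBb=8 ggCCWwbb=8 ggCCwwBb=4 ggCCwwbb=4 ggCcWWBb=8 ggCcWWbb=8 ggCcWwBb=16 ggCcWwbb=16 ggCcwwBb=8 ggCcwwbb=8 ggccWWBb=4 ggccWWbb=4 ggccWwBb=8 ggccWwbb=8 ggccwwBb=4 ggccwwbb=4
GgCCWWBb hits 4/256; gcd=4; 4÷4/256÷4 = 1/64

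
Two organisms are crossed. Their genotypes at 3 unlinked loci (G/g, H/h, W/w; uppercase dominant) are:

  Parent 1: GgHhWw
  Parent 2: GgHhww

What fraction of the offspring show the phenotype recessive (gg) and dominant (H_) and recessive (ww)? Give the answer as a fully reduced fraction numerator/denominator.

GgHhWw gametes: GHW×1, GHw×1, GhW×1, Ghw×1, gHW×1, gHw×1, ghW×1, ghw×1
GgHhww gametes: GHw×2, Ghw×2, gHw×2, ghw×2
GgHhWw×GgHhww grid (8·8=64): GGHHWw=2 GGHHww=2 GGHhWw=4 GGHhww=4 GGhhWw=2 GGhhww=2 GgHHWw=4 GgHHww=4 GgHhWw=8 GgHhww=8 GghhWw=4 Gghhww=4 ggHHWw=2 ggHHww=2 ggHhWw=4 ggHhww=4 gghhWw=2 gghhww=2
gg H_ ww hits 6/64; gcd=2; 6÷2/64÷2 = 3/32

P(gg H_ ww) = 3/32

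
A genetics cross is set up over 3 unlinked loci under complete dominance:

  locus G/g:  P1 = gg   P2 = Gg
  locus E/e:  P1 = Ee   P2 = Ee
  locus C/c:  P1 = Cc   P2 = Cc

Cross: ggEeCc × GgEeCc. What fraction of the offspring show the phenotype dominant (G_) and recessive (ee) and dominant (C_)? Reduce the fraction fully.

P(G_ ee C_) = 3/32

ggEeCc gametes: gEC×2, gEc×2, geC×2, gec×2
GgEeCc gametes: GEC×1, GEc×1, GeC×1, Gec×1, gEC×1, gEc×1, geC×1, gec×1
ggEeCc×GgEeCc grid (8·8=64): GgEECC=2 GgEECc=4 GgEEcc=2 GgEeCC=4 GgEeCc=8 GgEecc=4 GgeeCC=2 GgeeCc=4 Ggeecc=2 ggEECC=2 ggEECc=4 ggEEcc=2 ggEeCC=4 ggEeCc=8 ggEecc=4 ggeeCC=2 ggeeCc=4 ggeecc=2
G_ ee C_ hits 6/64; gcd=2; 6÷2/64÷2 = 3/32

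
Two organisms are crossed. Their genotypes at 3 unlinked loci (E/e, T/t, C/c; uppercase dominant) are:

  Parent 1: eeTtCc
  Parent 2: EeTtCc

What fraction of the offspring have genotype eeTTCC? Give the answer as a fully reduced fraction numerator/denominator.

eeTtCc gametes: eTC×2, eTc×2, etC×2, etc×2
EeTtCc gametes: ETC×1, ETc×1, EtC×1, Etc×1, eTC×1, eTc×1, etC×1, etc×1
eeTtCc×EeTtCc grid (8·8=64): EeTTCC=2 EeTTCc=4 EeTTcc=2 EeTtCC=4 EeTtCc=8 EeTtcc=4 EettCC=2 EettCc=4 Eettcc=2 eeTTCC=2 eeTTCc=4 eeTTcc=2 eeTtCC=4 eeTtCc=8 eeTtcc=4 eettCC=2 eettCc=4 eettcc=2
eeTTCC hits 2/64; gcd=2; 2÷2/64÷2 = 1/32

P(eeTTCC) = 1/32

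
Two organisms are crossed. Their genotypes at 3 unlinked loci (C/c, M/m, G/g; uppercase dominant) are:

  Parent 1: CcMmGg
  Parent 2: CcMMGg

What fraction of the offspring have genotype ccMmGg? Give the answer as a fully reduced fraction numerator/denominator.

P(ccMmGg) = 1/16

CcMmGg gametes: CMG×1, CMg×1, CmG×1, Cmg×1, cMG×1, cMg×1, cmG×1, cmg×1
CcMMGg gametes: CMG×2, CMg×2, cMG×2, cMg×2
CcMmGg×CcMMGg grid (8·8=64): CCMMGG=2 CCMMGg=4 CCMMgg=2 CCMmGG=2 CCMmGg=4 CCMmgg=2 CcMMGG=4 CcMMGg=8 CcMMgg=4 CcMmGG=4 CcMmGg=8 CcMmgg=4 ccMMGG=2 ccMMGg=4 ccMMgg=2 ccMmGG=2 ccMmGg=4 ccMmgg=2
ccMmGg hits 4/64; gcd=4; 4÷4/64÷4 = 1/16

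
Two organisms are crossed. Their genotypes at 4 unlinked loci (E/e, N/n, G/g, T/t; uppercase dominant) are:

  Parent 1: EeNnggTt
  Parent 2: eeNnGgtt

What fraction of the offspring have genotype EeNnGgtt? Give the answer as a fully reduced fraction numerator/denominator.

P(EeNnGgtt) = 1/16

EeNnggTt gametes: ENgT×2, ENgt×2, EngT×2, Engt×2, eNgT×2, eNgt×2, engT×2, engt×2
eeNnGgtt gametes: eNGt×4, eNgt×4, enGt×4, engt×4
EeNnggTt×eeNnGgtt grid (16·16=256): EeNNGgTt=8 EeNNGgtt=8 EeNNggTt=8 EeNNggtt=8 EeNnGgTt=16 EeNnGgtt=16 EeNnggTt=16 EeNnggtt=16 EennGgTt=8 EennGgtt=8 EennggTt=8 Eennggtt=8 eeNNGgTt=8 eeNNGgtt=8 eeNNggTt=8 eeNNggtt=8 eeNnGgTt=16 eeNnGgtt=16 eeNnggTt=16 eeNnggtt=16 eennGgTt=8 eennGgtt=8 eennggTt=8 eennggtt=8
EeNnGgtt hits 16/256; gcd=16; 16÷16/256÷16 = 1/16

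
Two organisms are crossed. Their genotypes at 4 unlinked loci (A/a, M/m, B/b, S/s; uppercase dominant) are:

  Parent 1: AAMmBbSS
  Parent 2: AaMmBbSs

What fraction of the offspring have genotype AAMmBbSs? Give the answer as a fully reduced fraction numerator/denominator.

AAMmBbSS gametes: AMBS×4, AMbS×4, AmBS×4, AmbS×4
AaMmBbSs gametes: AMBS×1, AMBs×1, AMbS×1, AMbs×1, AmBS×1, AmBs×1, AmbS×1, Ambs×1, aMBS×1, aMBs×1, aMbS×1, aMbs×1, amBS×1, amBs×1, ambS×1, ambs×1
AAMmBbSS×AaMmBbSs grid (16·16=256): AAMMBBSS=4 AAMMBBSs=4 AAMMBbSS=8 AAMMBbSs=8 AAMMbbSS=4 AAMMbbSs=4 AAMmBBSS=8 AAMmBBSs=8 AAMmBbSS=16 AAMmBbSs=16 AAMmbbSS=8 AAMmbbSs=8 AAmmBBSS=4 AAmmBBSs=4 AAmmBbSS=8 AAmmBbSs=8 AAmmbbSS=4 AAmmbbSs=4 AaMMBBSS=4 AaMMBBSs=4 AaMMBbSS=8 AaMMBbSs=8 AaMMbbSS=4 AaMMbbSs=4 AaMmBBSS=8 AaMmBBSs=8 AaMmBbSS=16 AaMmBbSs=16 AaMmbbSS=8 AaMmbbSs=8 AammBBSS=4 AammBBSs=4 AammBbSS=8 AammBbSs=8 AammbbSS=4 AammbbSs=4
AAMmBbSs hits 16/256; gcd=16; 16÷16/256÷16 = 1/16

P(AAMmBbSs) = 1/16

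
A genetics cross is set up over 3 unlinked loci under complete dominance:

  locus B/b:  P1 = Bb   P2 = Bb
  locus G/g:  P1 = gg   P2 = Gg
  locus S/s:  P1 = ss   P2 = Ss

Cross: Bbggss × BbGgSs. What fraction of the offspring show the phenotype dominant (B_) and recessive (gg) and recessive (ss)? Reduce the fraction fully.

P(B_ gg ss) = 3/16

Bbggss gametes: Bgs×4, bgs×4
BbGgSs gametes: BGS×1, BGs×1, BgS×1, Bgs×1, bGS×1, bGs×1, bgS×1, bgs×1
Bbggss×BbGgSs grid (8·8=64): BBGgSs=4 BBGgss=4 BBggSs=4 BBggss=4 BbGgSs=8 BbGgss=8 BbggSs=8 Bbggss=8 bbGgSs=4 bbGgss=4 bbggSs=4 bbggss=4
B_ gg ss hits 12/64; gcd=4; 12÷4/64÷4 = 3/16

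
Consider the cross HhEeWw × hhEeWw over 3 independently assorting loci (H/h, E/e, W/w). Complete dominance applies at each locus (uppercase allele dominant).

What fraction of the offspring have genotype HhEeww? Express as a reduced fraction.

P(HhEeww) = 1/16

HhEeWw gametes: HEW×1, HEw×1, HeW×1, Hew×1, hEW×1, hEw×1, heW×1, hew×1
hhEeWw gametes: hEW×2, hEw×2, heW×2, hew×2
HhEeWw×hhEeWw grid (8·8=64): HhEEWW=2 HhEEWw=4 HhEEww=2 HhEeWW=4 HhEeWw=8 HhEeww=4 HheeWW=2 HheeWw=4 Hheeww=2 hhEEWW=2 hhEEWw=4 hhEEww=2 hhEeWW=4 hhEeWw=8 hhEeww=4 hheeWW=2 hheeWw=4 hheeww=2
HhEeww hits 4/64; gcd=4; 4÷4/64÷4 = 1/16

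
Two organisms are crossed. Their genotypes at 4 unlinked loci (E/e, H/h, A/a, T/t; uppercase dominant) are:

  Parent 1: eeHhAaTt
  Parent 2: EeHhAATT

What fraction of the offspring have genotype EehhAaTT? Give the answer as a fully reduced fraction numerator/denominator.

P(EehhAaTT) = 1/32

eeHhAaTt gametes: eHAT×2, eHAt×2, eHaT×2, eHat×2, ehAT×2, ehAt×2, ehaT×2, ehat×2
EeHhAATT gametes: EHAT×4, EhAT×4, eHAT×4, ehAT×4
eeHhAaTt×EeHhAATT grid (16·16=256): EeHHAATT=8 EeHHAATt=8 EeHHAaTT=8 EeHHAaTt=8 EeHhAATT=16 EeHhAATt=16 EeHhAaTT=16 EeHhAaTt=16 EehhAATT=8 EehhAATt=8 EehhAaTT=8 EehhAaTt=8 eeHHAATT=8 eeHHAATt=8 eeHHAaTT=8 eeHHAaTt=8 eeHhAATT=16 eeHhAATt=16 eeHhAaTT=16 eeHhAaTt=16 eehhAATT=8 eehhAATt=8 eehhAaTT=8 eehhAaTt=8
EehhAaTT hits 8/256; gcd=8; 8÷8/256÷8 = 1/32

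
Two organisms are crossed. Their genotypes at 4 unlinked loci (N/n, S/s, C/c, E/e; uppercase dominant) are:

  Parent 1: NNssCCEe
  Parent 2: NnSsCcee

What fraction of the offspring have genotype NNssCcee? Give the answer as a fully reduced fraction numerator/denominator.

NNssCCEe gametes: NsCE×8, NsCe×8
NnSsCcee gametes: NSCe×2, NSce×2, NsCe×2, Nsce×2, nSCe×2, nSce×2, nsCe×2, nsce×2
NNssCCEe×NnSsCcee grid (16·16=256): NNSsCCEe=16 NNSsCCee=16 NNSsCcEe=16 NNSsCcee=16 NNssCCEe=16 NNssCCee=16 NNssCcEe=16 NNssCcee=16 NnSsCCEe=16 NnSsCCee=16 NnSsCcEe=16 NnSsCcee=16 NnssCCEe=16 NnssCCee=16 NnssCcEe=16 NnssCcee=16
NNssCcee hits 16/256; gcd=16; 16÷16/256÷16 = 1/16

P(NNssCcee) = 1/16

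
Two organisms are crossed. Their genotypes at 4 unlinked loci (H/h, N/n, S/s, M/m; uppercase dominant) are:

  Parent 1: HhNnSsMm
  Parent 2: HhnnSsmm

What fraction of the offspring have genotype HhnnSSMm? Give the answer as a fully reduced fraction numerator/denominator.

P(HhnnSSMm) = 1/32

HhNnSsMm gametes: HNSM×1, HNSm×1, HNsM×1, HNsm×1, HnSM×1, HnSm×1, HnsM×1, Hnsm×1, hNSM×1, hNSm×1, hNsM×1, hNsm×1, hnSM×1, hnSm×1, hnsM×1, hnsm×1
HhnnSsmm gametes: HnSm×4, Hnsm×4, hnSm×4, hnsm×4
HhNnSsMm×HhnnSsmm grid (16·16=256): HHNnSSMm=4 HHNnSSmm=4 HHNnSsMm=8 HHNnSsmm=8 HHNnssMm=4 HHNnssmm=4 HHnnSSMm=4 HHnnSSmm=4 HHnnSsMm=8 HHnnSsmm=8 HHnnssMm=4 HHnnssmm=4 HhNnSSMm=8 HhNnSSmm=8 HhNnSsMm=16 HhNnSsmm=16 HhNnssMm=8 HhNnssmm=8 HhnnSSMm=8 HhnnSSmm=8 HhnnSsMm=16 HhnnSsmm=16 HhnnssMm=8 Hhnnssmm=8 hhNnSSMm=4 hhNnSSmm=4 hhNnSsMm=8 hhNnSsmm=8 hhNnssMm=4 hhNnssmm=4 hhnnSSMm=4 hhnnSSmm=4 hhnnSsMm=8 hhnnSsmm=8 hhnnssMm=4 hhnnssmm=4
HhnnSSMm hits 8/256; gcd=8; 8÷8/256÷8 = 1/32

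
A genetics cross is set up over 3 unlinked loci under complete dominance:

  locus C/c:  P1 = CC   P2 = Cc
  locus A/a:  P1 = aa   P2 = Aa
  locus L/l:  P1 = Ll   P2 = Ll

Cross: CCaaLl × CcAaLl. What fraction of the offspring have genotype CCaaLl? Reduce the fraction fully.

CCaaLl gametes: CaL×4, Cal×4
CcAaLl gametes: CAL×1, CAl×1, CaL×1, Cal×1, cAL×1, cAl×1, caL×1, cal×1
CCaaLl×CcAaLl grid (8·8=64): CCAaLL=4 CCAaLl=8 CCAall=4 CCaaLL=4 CCaaLl=8 CCaall=4 CcAaLL=4 CcAaLl=8 CcAall=4 CcaaLL=4 CcaaLl=8 Ccaall=4
CCaaLl hits 8/64; gcd=8; 8÷8/64÷8 = 1/8

P(CCaaLl) = 1/8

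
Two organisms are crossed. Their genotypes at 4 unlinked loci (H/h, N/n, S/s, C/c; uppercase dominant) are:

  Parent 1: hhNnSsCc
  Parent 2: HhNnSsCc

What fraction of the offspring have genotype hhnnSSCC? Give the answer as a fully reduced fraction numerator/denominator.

hhNnSsCc gametes: hNSC×2, hNSc×2, hNsC×2, hNsc×2, hnSC×2, hnSc×2, hnsC×2, hnsc×2
HhNnSsCc gametes: HNSC×1, HNSc×1, HNsC×1, HNsc×1, HnSC×1, HnSc×1, HnsC×1, Hnsc×1, hNSC×1, hNSc×1, hNsC×1, hNsc×1, hnSC×1, hnSc×1, hnsC×1, hnsc×1
hhNnSsCc×HhNnSsCc grid (16·16=256): HhNNSSCC=2 HhNNSSCc=4 HhNNSScc=2 HhNNSsCC=4 HhNNSsCc=8 HhNNSscc=4 HhNNssCC=2 HhNNssCc=4 HhNNsscc=2 HhNnSSCC=4 HhNnSSCc=8 HhNnSScc=4 HhNnSsCC=8 HhNnSsCc=16 HhNnSscc=8 HhNnssCC=4 HhNnssCc=8 HhNnsscc=4 HhnnSSCC=2 HhnnSSCc=4 HhnnSScc=2 HhnnSsCC=4 HhnnSsCc=8 HhnnSscc=4 HhnnssCC=2 HhnnssCc=4 Hhnnsscc=2 hhNNSSCC=2 hhNNSSCc=4 hhNNSScc=2 hhNNSsCC=4 hhNNSsCc=8 hhNNSscc=4 hhNNssCC=2 hhNNssCc=4 hhNNsscc=2 hhNnSSCC=4 hhNnSSCc=8 hhNnSScc=4 hhNnSsCC=8 hhNnSsCc=16 hhNnSscc=8 hhNnssCC=4 hhNnssCc=8 hhNnsscc=4 hhnnSSCC=2 hhnnSSCc=4 hhnnSScc=2 hhnnSsCC=4 hhnnSsCc=8 hhnnSscc=4 hhnnssCC=2 hhnnssCc=4 hhnnsscc=2
hhnnSSCC hits 2/256; gcd=2; 2÷2/256÷2 = 1/128

P(hhnnSSCC) = 1/128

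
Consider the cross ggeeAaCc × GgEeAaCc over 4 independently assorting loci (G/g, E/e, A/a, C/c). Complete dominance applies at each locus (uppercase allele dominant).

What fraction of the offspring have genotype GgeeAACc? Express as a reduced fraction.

ggeeAaCc gametes: geAC×4, geAc×4, geaC×4, geac×4
GgEeAaCc gametes: GEAC×1, GEAc×1, GEaC×1, GEac×1, GeAC×1, GeAc×1, GeaC×1, Geac×1, gEAC×1, gEAc×1, gEaC×1, gEac×1, geAC×1, geAc×1, geaC×1, geac×1
ggeeAaCc×GgEeAaCc grid (16·16=256): GgEeAACC=4 GgEeAACc=8 GgEeAAcc=4 GgEeAaCC=8 GgEeAaCc=16 GgEeAacc=8 GgEeaaCC=4 GgEeaaCc=8 GgEeaacc=4 GgeeAACC=4 GgeeAACc=8 GgeeAAcc=4 GgeeAaCC=8 GgeeAaCc=16 GgeeAacc=8 GgeeaaCC=4 GgeeaaCc=8 Ggeeaacc=4 ggEeAACC=4 ggEeAACc=8 ggEeAAcc=4 ggEeAaCC=8 ggEeAaCc=16 ggEeAacc=8 ggEeaaCC=4 ggEeaaCc=8 ggEeaacc=4 ggeeAACC=4 ggeeAACc=8 ggeeAAcc=4 ggeeAaCC=8 ggeeAaCc=16 ggeeAacc=8 ggeeaaCC=4 ggeeaaCc=8 ggeeaacc=4
GgeeAACc hits 8/256; gcd=8; 8÷8/256÷8 = 1/32

P(GgeeAACc) = 1/32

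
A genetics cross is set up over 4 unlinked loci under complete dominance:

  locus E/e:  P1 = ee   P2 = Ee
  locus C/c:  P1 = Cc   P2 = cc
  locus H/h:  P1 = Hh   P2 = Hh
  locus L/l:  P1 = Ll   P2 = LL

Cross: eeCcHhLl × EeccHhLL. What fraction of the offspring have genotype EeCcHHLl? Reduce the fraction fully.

P(EeCcHHLl) = 1/32

eeCcHhLl gametes: eCHL×2, eCHl×2, eChL×2, eChl×2, ecHL×2, ecHl×2, echL×2, echl×2
EeccHhLL gametes: EcHL×4, EchL×4, ecHL×4, echL×4
eeCcHhLl×EeccHhLL grid (16·16=256): EeCcHHLL=8 EeCcHHLl=8 EeCcHhLL=16 EeCcHhLl=16 EeCchhLL=8 EeCchhLl=8 EeccHHLL=8 EeccHHLl=8 EeccHhLL=16 EeccHhLl=16 EecchhLL=8 EecchhLl=8 eeCcHHLL=8 eeCcHHLl=8 eeCcHhLL=16 eeCcHhLl=16 eeCchhLL=8 eeCchhLl=8 eeccHHLL=8 eeccHHLl=8 eeccHhLL=16 eeccHhLl=16 eecchhLL=8 eecchhLl=8
EeCcHHLl hits 8/256; gcd=8; 8÷8/256÷8 = 1/32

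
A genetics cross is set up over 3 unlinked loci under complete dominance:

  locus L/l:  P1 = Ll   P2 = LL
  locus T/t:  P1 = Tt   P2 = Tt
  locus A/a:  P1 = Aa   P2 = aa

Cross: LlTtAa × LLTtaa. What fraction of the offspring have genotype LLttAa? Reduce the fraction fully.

LlTtAa gametes: LTA×1, LTa×1, LtA×1, Lta×1, lTA×1, lTa×1, ltA×1, lta×1
LLTtaa gametes: LTa×4, Lta×4
LlTtAa×LLTtaa grid (8·8=64): LLTTAa=4 LLTTaa=4 LLTtAa=8 LLTtaa=8 LLttAa=4 LLttaa=4 LlTTAa=4 LlTTaa=4 LlTtAa=8 LlTtaa=8 LlttAa=4 Llttaa=4
LLttAa hits 4/64; gcd=4; 4÷4/64÷4 = 1/16

P(LLttAa) = 1/16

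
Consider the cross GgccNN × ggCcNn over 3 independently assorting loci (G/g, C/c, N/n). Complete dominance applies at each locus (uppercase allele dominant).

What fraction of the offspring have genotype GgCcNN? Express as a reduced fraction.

GgccNN gametes: GcN×4, gcN×4
ggCcNn gametes: gCN×2, gCn×2, gcN×2, gcn×2
GgccNN×ggCcNn grid (8·8=64): GgCcNN=8 GgCcNn=8 GgccNN=8 GgccNn=8 ggCcNN=8 ggCcNn=8 ggccNN=8 ggccNn=8
GgCcNN hits 8/64; gcd=8; 8÷8/64÷8 = 1/8

P(GgCcNN) = 1/8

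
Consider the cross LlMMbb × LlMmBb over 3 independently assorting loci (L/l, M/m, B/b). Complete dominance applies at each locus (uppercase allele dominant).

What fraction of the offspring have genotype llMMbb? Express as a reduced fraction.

P(llMMbb) = 1/16

LlMMbb gametes: LMb×4, lMb×4
LlMmBb gametes: LMB×1, LMb×1, LmB×1, Lmb×1, lMB×1, lMb×1, lmB×1, lmb×1
LlMMbb×LlMmBb grid (8·8=64): LLMMBb=4 LLMMbb=4 LLMmBb=4 LLMmbb=4 LlMMBb=8 LlMMbb=8 LlMmBb=8 LlMmbb=8 llMMBb=4 llMMbb=4 llMmBb=4 llMmbb=4
llMMbb hits 4/64; gcd=4; 4÷4/64÷4 = 1/16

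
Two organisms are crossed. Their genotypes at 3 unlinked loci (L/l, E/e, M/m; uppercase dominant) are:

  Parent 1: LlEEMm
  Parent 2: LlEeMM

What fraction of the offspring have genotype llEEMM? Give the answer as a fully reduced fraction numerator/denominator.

LlEEMm gametes: LEM×2, LEm×2, lEM×2, lEm×2
LlEeMM gametes: LEM×2, LeM×2, lEM×2, leM×2
LlEEMm×LlEeMM grid (8·8=64): LLEEMM=4 LLEEMm=4 LLEeMM=4 LLEeMm=4 LlEEMM=8 LlEEMm=8 LlEeMM=8 LlEeMm=8 llEEMM=4 llEEMm=4 llEeMM=4 llEeMm=4
llEEMM hits 4/64; gcd=4; 4÷4/64÷4 = 1/16

P(llEEMM) = 1/16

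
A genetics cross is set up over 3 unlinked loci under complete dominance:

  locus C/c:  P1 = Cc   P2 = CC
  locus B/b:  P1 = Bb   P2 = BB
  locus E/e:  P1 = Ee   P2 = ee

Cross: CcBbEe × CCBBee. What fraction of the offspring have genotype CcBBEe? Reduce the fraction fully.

P(CcBBEe) = 1/8

CcBbEe gametes: CBE×1, CBe×1, CbE×1, Cbe×1, cBE×1, cBe×1, cbE×1, cbe×1
CCBBee gametes: CBe×8
CcBbEe×CCBBee grid (8·8=64): CCBBEe=8 CCBBee=8 CCBbEe=8 CCBbee=8 CcBBEe=8 CcBBee=8 CcBbEe=8 CcBbee=8
CcBBEe hits 8/64; gcd=8; 8÷8/64÷8 = 1/8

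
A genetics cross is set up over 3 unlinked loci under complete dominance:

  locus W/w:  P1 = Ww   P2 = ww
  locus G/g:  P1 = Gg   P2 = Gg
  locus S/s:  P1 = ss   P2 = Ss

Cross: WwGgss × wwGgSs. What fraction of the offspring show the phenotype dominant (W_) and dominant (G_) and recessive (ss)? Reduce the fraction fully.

WwGgss gametes: WGs×2, Wgs×2, wGs×2, wgs×2
wwGgSs gametes: wGS×2, wGs×2, wgS×2, wgs×2
WwGgss×wwGgSs grid (8·8=64): WwGGSs=4 WwGGss=4 WwGgSs=8 WwGgss=8 WwggSs=4 Wwggss=4 wwGGSs=4 wwGGss=4 wwGgSs=8 wwGgss=8 wwggSs=4 wwggss=4
W_ G_ ss hits 12/64; gcd=4; 12÷4/64÷4 = 3/16

P(W_ G_ ss) = 3/16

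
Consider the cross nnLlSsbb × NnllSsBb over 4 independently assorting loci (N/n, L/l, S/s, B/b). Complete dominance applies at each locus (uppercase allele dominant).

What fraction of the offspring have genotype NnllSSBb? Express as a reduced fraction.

P(NnllSSBb) = 1/32

nnLlSsbb gametes: nLSb×4, nLsb×4, nlSb×4, nlsb×4
NnllSsBb gametes: NlSB×2, NlSb×2, NlsB×2, Nlsb×2, nlSB×2, nlSb×2, nlsB×2, nlsb×2
nnLlSsbb×NnllSsBb grid (16·16=256): NnLlSSBb=8 NnLlSSbb=8 NnLlSsBb=16 NnLlSsbb=16 NnLlssBb=8 NnLlssbb=8 NnllSSBb=8 NnllSSbb=8 NnllSsBb=16 NnllSsbb=16 NnllssBb=8 Nnllssbb=8 nnLlSSBb=8 nnLlSSbb=8 nnLlSsBb=16 nnLlSsbb=16 nnLlssBb=8 nnLlssbb=8 nnllSSBb=8 nnllSSbb=8 nnllSsBb=16 nnllSsbb=16 nnllssBb=8 nnllssbb=8
NnllSSBb hits 8/256; gcd=8; 8÷8/256÷8 = 1/32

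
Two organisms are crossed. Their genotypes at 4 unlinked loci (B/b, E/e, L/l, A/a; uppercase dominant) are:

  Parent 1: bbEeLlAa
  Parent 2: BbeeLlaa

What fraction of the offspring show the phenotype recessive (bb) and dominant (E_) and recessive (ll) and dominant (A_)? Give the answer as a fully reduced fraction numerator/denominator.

P(bb E_ ll A_) = 1/32

bbEeLlAa gametes: bELA×2, bELa×2, bElA×2, bEla×2, beLA×2, beLa×2, belA×2, bela×2
BbeeLlaa gametes: BeLa×4, Bela×4, beLa×4, bela×4
bbEeLlAa×BbeeLlaa grid (16·16=256): BbEeLLAa=8 BbEeLLaa=8 BbEeLlAa=16 BbEeLlaa=16 BbEellAa=8 BbEellaa=8 BbeeLLAa=8 BbeeLLaa=8 BbeeLlAa=16 BbeeLlaa=16 BbeellAa=8 Bbeellaa=8 bbEeLLAa=8 bbEeLLaa=8 bbEeLlAa=16 bbEeLlaa=16 bbEellAa=8 bbEellaa=8 bbeeLLAa=8 bbeeLLaa=8 bbeeLlAa=16 bbeeLlaa=16 bbeellAa=8 bbeellaa=8
bb E_ ll A_ hits 8/256; gcd=8; 8÷8/256÷8 = 1/32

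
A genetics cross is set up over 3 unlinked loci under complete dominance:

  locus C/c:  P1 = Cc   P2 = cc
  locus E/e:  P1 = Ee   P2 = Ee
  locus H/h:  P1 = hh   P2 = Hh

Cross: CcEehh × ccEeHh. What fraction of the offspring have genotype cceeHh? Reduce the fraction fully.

CcEehh gametes: CEh×2, Ceh×2, cEh×2, ceh×2
ccEeHh gametes: cEH×2, cEh×2, ceH×2, ceh×2
CcEehh×ccEeHh grid (8·8=64): CcEEHh=4 CcEEhh=4 CcEeHh=8 CcEehh=8 CceeHh=4 Cceehh=4 ccEEHh=4 ccEEhh=4 ccEeHh=8 ccEehh=8 cceeHh=4 cceehh=4
cceeHh hits 4/64; gcd=4; 4÷4/64÷4 = 1/16

P(cceeHh) = 1/16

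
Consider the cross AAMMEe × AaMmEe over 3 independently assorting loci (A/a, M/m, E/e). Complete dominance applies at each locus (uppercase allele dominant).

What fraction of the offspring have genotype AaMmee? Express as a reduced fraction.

AAMMEe gametes: AME×4, AMe×4
AaMmEe gametes: AME×1, AMe×1, AmE×1, Ame×1, aME×1, aMe×1, amE×1, ame×1
AAMMEe×AaMmEe grid (8·8=64): AAMMEE=4 AAMMEe=8 AAMMee=4 AAMmEE=4 AAMmEe=8 AAMmee=4 AaMMEE=4 AaMMEe=8 AaMMee=4 AaMmEE=4 AaMmEe=8 AaMmee=4
AaMmee hits 4/64; gcd=4; 4÷4/64÷4 = 1/16

P(AaMmee) = 1/16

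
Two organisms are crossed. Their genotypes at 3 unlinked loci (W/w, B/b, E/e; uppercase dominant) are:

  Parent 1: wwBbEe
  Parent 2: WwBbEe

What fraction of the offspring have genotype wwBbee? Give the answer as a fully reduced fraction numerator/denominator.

P(wwBbee) = 1/16

wwBbEe gametes: wBE×2, wBe×2, wbE×2, wbe×2
WwBbEe gametes: WBE×1, WBe×1, WbE×1, Wbe×1, wBE×1, wBe×1, wbE×1, wbe×1
wwBbEe×WwBbEe grid (8·8=64): WwBBEE=2 WwBBEe=4 WwBBee=2 WwBbEE=4 WwBbEe=8 WwBbee=4 WwbbEE=2 WwbbEe=4 Wwbbee=2 wwBBEE=2 wwBBEe=4 wwBBee=2 wwBbEE=4 wwBbEe=8 wwBbee=4 wwbbEE=2 wwbbEe=4 wwbbee=2
wwBbee hits 4/64; gcd=4; 4÷4/64÷4 = 1/16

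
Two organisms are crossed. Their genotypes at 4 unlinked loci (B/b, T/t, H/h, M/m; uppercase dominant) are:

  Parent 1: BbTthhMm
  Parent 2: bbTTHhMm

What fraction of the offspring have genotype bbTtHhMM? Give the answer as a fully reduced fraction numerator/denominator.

BbTthhMm gametes: BThM×2, BThm×2, BthM×2, Bthm×2, bThM×2, bThm×2, bthM×2, bthm×2
bbTTHhMm gametes: bTHM×4, bTHm×4, bThM×4, bThm×4
BbTthhMm×bbTTHhMm grid (16·16=256): BbTTHhMM=8 BbTTHhMm=16 BbTTHhmm=8 BbTThhMM=8 BbTThhMm=16 BbTThhmm=8 BbTtHhMM=8 BbTtHhMm=16 BbTtHhmm=8 BbTthhMM=8 BbTthhMm=16 BbTthhmm=8 bbTTHhMM=8 bbTTHhMm=16 bbTTHhmm=8 bbTThhMM=8 bbTThhMm=16 bbTThhmm=8 bbTtHhMM=8 bbTtHhMm=16 bbTtHhmm=8 bbTthhMM=8 bbTthhMm=16 bbTthhmm=8
bbTtHhMM hits 8/256; gcd=8; 8÷8/256÷8 = 1/32

P(bbTtHhMM) = 1/32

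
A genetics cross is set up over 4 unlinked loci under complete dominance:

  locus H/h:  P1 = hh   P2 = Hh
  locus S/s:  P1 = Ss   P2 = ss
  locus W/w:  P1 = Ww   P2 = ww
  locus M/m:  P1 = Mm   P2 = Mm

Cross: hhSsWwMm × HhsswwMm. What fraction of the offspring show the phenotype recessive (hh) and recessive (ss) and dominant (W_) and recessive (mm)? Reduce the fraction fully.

P(hh ss W_ mm) = 1/32

hhSsWwMm gametes: hSWM×2, hSWm×2, hSwM×2, hSwm×2, hsWM×2, hsWm×2, hswM×2, hswm×2
HhsswwMm gametes: HswM×4, Hswm×4, hswM×4, hswm×4
hhSsWwMm×HhsswwMm grid (16·16=256): HhSsWwMM=8 HhSsWwMm=16 HhSsWwmm=8 HhSswwMM=8 HhSswwMm=16 HhSswwmm=8 HhssWwMM=8 HhssWwMm=16 HhssWwmm=8 HhsswwMM=8 HhsswwMm=16 Hhsswwmm=8 hhSsWwMM=8 hhSsWwMm=16 hhSsWwmm=8 hhSswwMM=8 hhSswwMm=16 hhSswwmm=8 hhssWwMM=8 hhssWwMm=16 hhssWwmm=8 hhsswwMM=8 hhsswwMm=16 hhsswwmm=8
hh ss W_ mm hits 8/256; gcd=8; 8÷8/256÷8 = 1/32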